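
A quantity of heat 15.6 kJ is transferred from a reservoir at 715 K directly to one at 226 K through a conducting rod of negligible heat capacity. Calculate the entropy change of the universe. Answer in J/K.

ΔS_total = 47.2 J/K

ΔS_hot = −Q/T_H = −15600/715 = -21.82 J/K and ΔS_cold = +Q/T_C = 15600/226 = 69.03 J/K.
ΔS_total = -21.82 + 69.03 = 47.2 J/K, positive as the second law requires.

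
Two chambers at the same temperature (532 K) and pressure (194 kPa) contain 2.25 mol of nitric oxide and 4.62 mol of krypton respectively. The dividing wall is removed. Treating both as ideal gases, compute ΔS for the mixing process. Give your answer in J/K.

ΔS_mix = 36.1 J/K

Mole fractions: x_A = 2.25/6.87 = 0.328, x_B = 0.672.
ΔS_mix = −R(n_A ln x_A + n_B ln x_B) = −8.314 × (2.25 ln 0.328 + 4.62 ln 0.672) = 36.1 J/K.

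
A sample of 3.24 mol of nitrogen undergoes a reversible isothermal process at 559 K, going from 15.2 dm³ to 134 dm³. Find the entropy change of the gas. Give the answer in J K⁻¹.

ΔS_gas = 58.6 J/K

For an isothermal ideal gas ΔS_gas = nR ln(V₂/V₁) = 3.24 × 8.314 × ln(134/15.2) = 58.6 J/K.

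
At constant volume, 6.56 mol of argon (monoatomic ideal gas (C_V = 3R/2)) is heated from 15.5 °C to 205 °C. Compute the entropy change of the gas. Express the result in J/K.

In kelvin: T₁ = 288.65 K, T₂ = 478.15 K. At constant volume, ΔS = nC_V ln(T₂/T₁) with C_V = 3R/2 = 12.47 J mol⁻¹ K⁻¹.
ΔS = 6.56 × 12.47 × ln(478.15/288.65) = 41.3 J/K.

ΔS = 41.3 J/K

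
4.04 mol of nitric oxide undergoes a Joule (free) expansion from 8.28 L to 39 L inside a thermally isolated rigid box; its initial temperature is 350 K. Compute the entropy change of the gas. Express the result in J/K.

For an ideal gas in free expansion Q = 0 and W = 0, so T is unchanged.
Entropy is a state function; using a reversible isothermal path, ΔS_gas = nR ln(V₂/V₁) = 4.04 × 8.314 × ln(39/8.28) = 52.1 J/K.

ΔS_gas = 52.1 J/K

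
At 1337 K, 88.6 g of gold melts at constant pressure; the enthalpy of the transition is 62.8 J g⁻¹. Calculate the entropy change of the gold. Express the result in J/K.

Heat absorbed by the substance: Q = mL = 88.6 × 62.8 = 5564.08 J.
At constant T, ΔS = Q_rev/T = 5564.08 / 1337 = 4.16 J/K.

ΔS = 4.16 J/K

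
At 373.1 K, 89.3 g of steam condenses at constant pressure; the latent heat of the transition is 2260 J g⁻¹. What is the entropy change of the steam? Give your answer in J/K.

ΔS = -541 J/K

Heat released by the substance: Q = −mL = −89.3 × 2260 = −201818 J.
At constant T, ΔS = Q_rev/T = −201818 / 373.1 = -541 J/K.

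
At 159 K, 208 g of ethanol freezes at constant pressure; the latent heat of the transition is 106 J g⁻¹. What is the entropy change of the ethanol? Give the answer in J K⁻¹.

Heat released by the substance: Q = −mL = −208 × 106 = −22048 J.
At constant T, ΔS = Q_rev/T = −22048 / 159 = -139 J/K.

ΔS = -139 J/K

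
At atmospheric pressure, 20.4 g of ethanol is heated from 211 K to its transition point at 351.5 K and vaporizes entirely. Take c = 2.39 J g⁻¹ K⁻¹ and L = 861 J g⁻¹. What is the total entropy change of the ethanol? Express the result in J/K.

Warming step: ΔS₁ = m c ln(T_tr/T_i) = 20.4 × 2.39 × ln(351.5/211) = 24.883 J/K.
Phase change: ΔS₂ = +mL/T_tr = 20.4 × 861 / 351.5 = 49.97 J/K.
ΔS_total = (24.883) + (49.97) = 74.9 J/K.

ΔS = 74.9 J/K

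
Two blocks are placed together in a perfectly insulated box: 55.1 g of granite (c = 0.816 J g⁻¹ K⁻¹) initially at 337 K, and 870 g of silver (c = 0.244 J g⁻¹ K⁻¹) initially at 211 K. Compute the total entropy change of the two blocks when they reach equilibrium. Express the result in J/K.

ΔS_total = 4.49 J/K

Energy balance: T_f = (m₁c₁T₁ + m₂c₂T₂)/(m₁c₁ + m₂c₂) = 233.02 K.
ΔS₁ = m₁c₁ ln(T_f/T₁) = 44.9616 × ln(233.02/337) = -16.588 J/K.
ΔS₂ = m₂c₂ ln(T_f/T₂) = 212.28 × ln(233.02/211) = 21.075 J/K.
ΔS_total = -16.588 + 21.075 = 4.49 J/K.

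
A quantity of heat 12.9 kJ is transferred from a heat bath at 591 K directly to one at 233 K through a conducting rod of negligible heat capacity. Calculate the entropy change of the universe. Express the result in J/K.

ΔS_total = 33.5 J/K

ΔS_hot = −Q/T_H = −12900/591 = -21.83 J/K and ΔS_cold = +Q/T_C = 12900/233 = 55.36 J/K.
ΔS_total = -21.83 + 55.36 = 33.5 J/K, positive as the second law requires.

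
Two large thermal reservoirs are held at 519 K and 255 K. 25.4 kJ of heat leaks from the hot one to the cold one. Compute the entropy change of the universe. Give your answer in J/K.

ΔS_hot = −Q/T_H = −25400/519 = -48.94 J/K and ΔS_cold = +Q/T_C = 25400/255 = 99.61 J/K.
ΔS_total = -48.94 + 99.61 = 50.7 J/K, positive as the second law requires.

ΔS_total = 50.7 J/K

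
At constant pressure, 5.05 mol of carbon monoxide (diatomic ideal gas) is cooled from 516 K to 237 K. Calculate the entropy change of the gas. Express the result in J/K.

ΔS = -114 J/K

At constant pressure, ΔS = nC_p ln(T₂/T₁) with C_p = 7R/2 = 29.1 J mol⁻¹ K⁻¹.
ΔS = 5.05 × 29.1 × ln(237/516) = -114 J/K.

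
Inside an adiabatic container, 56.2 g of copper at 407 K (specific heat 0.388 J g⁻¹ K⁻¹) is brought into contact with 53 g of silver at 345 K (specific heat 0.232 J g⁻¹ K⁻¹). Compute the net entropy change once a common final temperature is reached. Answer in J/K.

Energy balance: T_f = (m₁c₁T₁ + m₂c₂T₂)/(m₁c₁ + m₂c₂) = 384.64 K.
ΔS₁ = m₁c₁ ln(T_f/T₁) = 21.8056 × ln(384.64/407) = -1.232 J/K.
ΔS₂ = m₂c₂ ln(T_f/T₂) = 12.296 × ln(384.64/345) = 1.338 J/K.
ΔS_total = -1.232 + 1.338 = 0.106 J/K.

ΔS_total = 0.106 J/K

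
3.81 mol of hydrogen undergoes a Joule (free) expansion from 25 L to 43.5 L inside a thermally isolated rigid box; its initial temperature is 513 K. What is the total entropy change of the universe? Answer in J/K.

For an ideal gas in free expansion Q = 0 and W = 0, so T is unchanged.
Entropy is a state function; using a reversible isothermal path, ΔS_gas = nR ln(V₂/V₁) = 3.81 × 8.314 × ln(43.5/25) = 17.5 J/K.
The insulated surroundings exchange no heat, so ΔS_surr = 0 and ΔS_universe = ΔS_gas.

ΔS_universe = 17.5 J/K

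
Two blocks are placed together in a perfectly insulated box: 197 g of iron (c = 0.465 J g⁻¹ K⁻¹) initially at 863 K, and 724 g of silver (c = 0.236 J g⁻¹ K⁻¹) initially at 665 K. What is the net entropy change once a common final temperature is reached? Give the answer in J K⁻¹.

Energy balance: T_f = (m₁c₁T₁ + m₂c₂T₂)/(m₁c₁ + m₂c₂) = 734.1 K.
ΔS₁ = m₁c₁ ln(T_f/T₁) = 91.605 × ln(734.1/863) = -14.82 J/K.
ΔS₂ = m₂c₂ ln(T_f/T₂) = 170.864 × ln(734.1/665) = 16.89 J/K.
ΔS_total = -14.82 + 16.89 = 2.07 J/K.

ΔS_total = 2.07 J/K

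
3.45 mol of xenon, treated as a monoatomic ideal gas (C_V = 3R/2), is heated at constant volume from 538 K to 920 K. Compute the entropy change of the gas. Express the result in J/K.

At constant volume, ΔS = nC_V ln(T₂/T₁) with C_V = 3R/2 = 12.47 J mol⁻¹ K⁻¹.
ΔS = 3.45 × 12.47 × ln(920/538) = 23.1 J/K.

ΔS = 23.1 J/K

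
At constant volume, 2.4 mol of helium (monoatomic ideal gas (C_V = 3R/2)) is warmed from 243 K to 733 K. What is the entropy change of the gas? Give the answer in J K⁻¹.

At constant volume, ΔS = nC_V ln(T₂/T₁) with C_V = 3R/2 = 12.47 J mol⁻¹ K⁻¹.
ΔS = 2.4 × 12.47 × ln(733/243) = 33 J/K.

ΔS = 33 J/K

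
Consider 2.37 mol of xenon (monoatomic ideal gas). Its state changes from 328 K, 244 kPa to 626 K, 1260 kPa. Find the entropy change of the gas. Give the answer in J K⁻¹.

ΔS = nC_p ln(T₂/T₁) − nR ln(P₂/P₁), with C_p = 5R/2 = 20.79 J mol⁻¹ K⁻¹ for a monoatomic ideal gas.
ΔS = 2.37 × [20.79 × ln(626/328) − 8.314 × ln(1260/244)] = -0.509 J/K.

ΔS = -0.509 J/K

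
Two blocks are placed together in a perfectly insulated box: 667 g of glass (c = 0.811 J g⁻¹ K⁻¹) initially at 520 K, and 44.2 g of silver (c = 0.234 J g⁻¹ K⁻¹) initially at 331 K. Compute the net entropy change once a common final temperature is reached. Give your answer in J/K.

Energy balance: T_f = (m₁c₁T₁ + m₂c₂T₂)/(m₁c₁ + m₂c₂) = 516.45 K.
ΔS₁ = m₁c₁ ln(T_f/T₁) = 540.937 × ln(516.45/520) = -3.701 J/K.
ΔS₂ = m₂c₂ ln(T_f/T₂) = 10.3428 × ln(516.45/331) = 4.601 J/K.
ΔS_total = -3.701 + 4.601 = 0.9 J/K.

ΔS_total = 0.9 J/K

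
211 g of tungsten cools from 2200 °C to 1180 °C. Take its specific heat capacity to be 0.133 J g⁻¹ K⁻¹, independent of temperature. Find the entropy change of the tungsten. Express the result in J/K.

ΔS = -14.9 J/K

In kelvin: T₁ = 2473.15 K, T₂ = 1453.15 K. ΔS = ∫dQ_rev/T = m c ln(T₂/T₁) = 211 × 0.133 × ln(1453.15/2473.15) = -14.9 J/K.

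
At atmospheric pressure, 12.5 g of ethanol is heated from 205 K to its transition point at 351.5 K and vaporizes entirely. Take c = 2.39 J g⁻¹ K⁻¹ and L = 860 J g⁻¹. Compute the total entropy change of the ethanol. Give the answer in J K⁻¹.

ΔS = 46.7 J/K

Warming step: ΔS₁ = m c ln(T_tr/T_i) = 12.5 × 2.39 × ln(351.5/205) = 16.11 J/K.
Phase change: ΔS₂ = +mL/T_tr = 12.5 × 860 / 351.5 = 30.58 J/K.
ΔS_total = (16.11) + (30.58) = 46.7 J/K.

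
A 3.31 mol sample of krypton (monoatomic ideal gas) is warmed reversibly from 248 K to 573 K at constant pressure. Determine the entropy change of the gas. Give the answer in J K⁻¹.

ΔS = 57.6 J/K

At constant pressure, ΔS = nC_p ln(T₂/T₁) with C_p = 5R/2 = 20.79 J mol⁻¹ K⁻¹.
ΔS = 3.31 × 20.79 × ln(573/248) = 57.6 J/K.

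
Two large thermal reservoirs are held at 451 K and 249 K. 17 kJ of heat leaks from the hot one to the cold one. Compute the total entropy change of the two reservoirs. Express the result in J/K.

ΔS_hot = −Q/T_H = −17000/451 = -37.69 J/K and ΔS_cold = +Q/T_C = 17000/249 = 68.27 J/K.
ΔS_total = -37.69 + 68.27 = 30.6 J/K, positive as the second law requires.

ΔS_total = 30.6 J/K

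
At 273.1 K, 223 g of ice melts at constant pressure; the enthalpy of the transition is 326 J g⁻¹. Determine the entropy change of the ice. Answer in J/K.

Heat absorbed by the substance: Q = mL = 223 × 326 = 72698 J.
At constant T, ΔS = Q_rev/T = 72698 / 273.1 = 266 J/K.

ΔS = 266 J/K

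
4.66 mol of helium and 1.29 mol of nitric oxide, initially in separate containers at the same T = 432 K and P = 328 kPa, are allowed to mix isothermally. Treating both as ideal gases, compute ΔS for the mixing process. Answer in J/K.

ΔS_mix = 25.9 J/K

Mole fractions: x_A = 4.66/5.95 = 0.783, x_B = 0.217.
ΔS_mix = −R(n_A ln x_A + n_B ln x_B) = −8.314 × (4.66 ln 0.783 + 1.29 ln 0.217) = 25.9 J/K.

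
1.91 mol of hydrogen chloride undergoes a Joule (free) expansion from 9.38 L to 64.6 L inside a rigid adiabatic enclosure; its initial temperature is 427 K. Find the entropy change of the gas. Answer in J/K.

ΔS_gas = 30.6 J/K

No heat is exchanged and no work is done, so the ideal-gas temperature stays constant.
Entropy is a state function; using a reversible isothermal path, ΔS_gas = nR ln(V₂/V₁) = 1.91 × 8.314 × ln(64.6/9.38) = 30.6 J/K.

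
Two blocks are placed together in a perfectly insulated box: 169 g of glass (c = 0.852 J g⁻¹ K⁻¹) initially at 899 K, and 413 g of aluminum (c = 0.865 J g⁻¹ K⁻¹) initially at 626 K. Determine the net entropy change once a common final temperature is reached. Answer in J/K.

ΔS_total = 7.05 J/K

Energy balance: T_f = (m₁c₁T₁ + m₂c₂T₂)/(m₁c₁ + m₂c₂) = 704.42 K.
ΔS₁ = m₁c₁ ln(T_f/T₁) = 143.988 × ln(704.42/899) = -35.12 J/K.
ΔS₂ = m₂c₂ ln(T_f/T₂) = 357.245 × ln(704.42/626) = 42.17 J/K.
ΔS_total = -35.12 + 42.17 = 7.05 J/K.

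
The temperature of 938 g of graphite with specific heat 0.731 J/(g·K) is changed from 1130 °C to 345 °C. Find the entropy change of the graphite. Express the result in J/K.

ΔS = -562 J/K

In kelvin: T₁ = 1403.15 K, T₂ = 618.15 K. ΔS = ∫dQ_rev/T = m c ln(T₂/T₁) = 938 × 0.731 × ln(618.15/1403.15) = -562 J/K.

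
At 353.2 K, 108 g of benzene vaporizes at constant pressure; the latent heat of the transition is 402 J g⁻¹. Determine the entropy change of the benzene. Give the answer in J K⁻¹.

Heat absorbed by the substance: Q = mL = 108 × 402 = 43416 J.
At constant T, ΔS = Q_rev/T = 43416 / 353.2 = 123 J/K.

ΔS = 123 J/K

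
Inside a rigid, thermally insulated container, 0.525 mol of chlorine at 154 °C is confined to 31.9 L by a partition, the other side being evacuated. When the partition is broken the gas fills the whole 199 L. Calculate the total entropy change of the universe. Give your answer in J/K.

No heat is exchanged and no work is done, so the ideal-gas temperature stays constant.
Entropy is a state function; using a reversible isothermal path, ΔS_gas = nR ln(V₂/V₁) = 0.525 × 8.314 × ln(199/31.9) = 7.99 J/K.
The insulated surroundings exchange no heat, so ΔS_surr = 0 and ΔS_universe = ΔS_gas.

ΔS_universe = 7.99 J/K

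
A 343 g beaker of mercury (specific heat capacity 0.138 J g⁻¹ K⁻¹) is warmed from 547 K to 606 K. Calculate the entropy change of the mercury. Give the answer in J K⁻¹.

ΔS = ∫dQ_rev/T = m c ln(T₂/T₁) = 343 × 0.138 × ln(606/547) = 4.85 J/K.

ΔS = 4.85 J/K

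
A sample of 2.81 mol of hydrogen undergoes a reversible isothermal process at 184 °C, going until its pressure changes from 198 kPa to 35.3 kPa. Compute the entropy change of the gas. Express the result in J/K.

ΔS_gas = 40.3 J/K

For an isothermal ideal gas ΔS_gas = nR ln(P₁/P₂) = 2.81 × 8.314 × ln(198/35.3) = 40.3 J/K.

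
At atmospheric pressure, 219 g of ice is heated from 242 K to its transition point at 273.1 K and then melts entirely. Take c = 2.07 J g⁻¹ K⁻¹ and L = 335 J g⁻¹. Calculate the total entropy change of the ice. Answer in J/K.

ΔS = 323 J/K

Warming step: ΔS₁ = m c ln(T_tr/T_i) = 219 × 2.07 × ln(273.1/242) = 54.81 J/K.
Phase change: ΔS₂ = +mL/T_tr = 219 × 335 / 273.1 = 268.6 J/K.
ΔS_total = (54.81) + (268.6) = 323 J/K.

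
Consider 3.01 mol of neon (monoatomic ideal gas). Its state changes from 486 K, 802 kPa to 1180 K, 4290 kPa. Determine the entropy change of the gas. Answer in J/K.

ΔS = nC_p ln(T₂/T₁) − nR ln(P₂/P₁), with C_p = 5R/2 = 20.79 J mol⁻¹ K⁻¹ for a monoatomic ideal gas.
ΔS = 3.01 × [20.79 × ln(1180/486) − 8.314 × ln(4290/802)] = 13.5 J/K.

ΔS = 13.5 J/K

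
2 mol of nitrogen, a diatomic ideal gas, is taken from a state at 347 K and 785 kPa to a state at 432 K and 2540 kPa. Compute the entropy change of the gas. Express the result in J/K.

ΔS = -6.77 J/K

ΔS = nC_p ln(T₂/T₁) − nR ln(P₂/P₁), with C_p = 7R/2 = 29.1 J mol⁻¹ K⁻¹ for a diatomic ideal gas.
ΔS = 2 × [29.1 × ln(432/347) − 8.314 × ln(2540/785)] = -6.77 J/K.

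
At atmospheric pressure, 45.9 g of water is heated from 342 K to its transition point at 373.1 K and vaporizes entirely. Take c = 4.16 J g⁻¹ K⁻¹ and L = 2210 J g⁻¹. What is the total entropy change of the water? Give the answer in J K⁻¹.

Warming step: ΔS₁ = m c ln(T_tr/T_i) = 45.9 × 4.16 × ln(373.1/342) = 16.62 J/K.
Phase change: ΔS₂ = +mL/T_tr = 45.9 × 2210 / 373.1 = 271.9 J/K.
ΔS_total = (16.62) + (271.9) = 289 J/K.

ΔS = 289 J/K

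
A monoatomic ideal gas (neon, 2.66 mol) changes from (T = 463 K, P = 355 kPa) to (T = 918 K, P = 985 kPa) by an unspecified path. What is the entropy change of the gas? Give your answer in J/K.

ΔS = 15.3 J/K

ΔS = nC_p ln(T₂/T₁) − nR ln(P₂/P₁), with C_p = 5R/2 = 20.79 J mol⁻¹ K⁻¹ for a monoatomic ideal gas.
ΔS = 2.66 × [20.79 × ln(918/463) − 8.314 × ln(985/355)] = 15.3 J/K.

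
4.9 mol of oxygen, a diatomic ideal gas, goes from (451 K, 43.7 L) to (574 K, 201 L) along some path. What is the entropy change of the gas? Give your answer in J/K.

ΔS = 86.7 J/K

Entropy is a state function: ΔS = nC_V ln(T₂/T₁) + nR ln(V₂/V₁), with C_V = 5R/2 = 20.79 J mol⁻¹ K⁻¹ for a diatomic ideal gas.
ΔS = 4.9 × [20.79 × ln(574/451) + 8.314 × ln(201/43.7)] = 86.7 J/K.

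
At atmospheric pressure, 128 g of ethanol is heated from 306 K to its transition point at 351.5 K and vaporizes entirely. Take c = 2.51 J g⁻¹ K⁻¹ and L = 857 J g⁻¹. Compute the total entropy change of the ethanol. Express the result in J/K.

Warming step: ΔS₁ = m c ln(T_tr/T_i) = 128 × 2.51 × ln(351.5/306) = 44.54 J/K.
Phase change: ΔS₂ = +mL/T_tr = 128 × 857 / 351.5 = 312.1 J/K.
ΔS_total = (44.54) + (312.1) = 357 J/K.

ΔS = 357 J/K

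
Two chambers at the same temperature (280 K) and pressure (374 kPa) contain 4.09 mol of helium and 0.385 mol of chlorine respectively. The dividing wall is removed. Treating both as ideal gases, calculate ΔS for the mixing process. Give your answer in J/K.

Mole fractions: x_A = 4.09/4.47 = 0.914, x_B = 0.086.
ΔS_mix = −R(n_A ln x_A + n_B ln x_B) = −8.314 × (4.09 ln 0.914 + 0.385 ln 0.086) = 10.9 J/K.

ΔS_mix = 10.9 J/K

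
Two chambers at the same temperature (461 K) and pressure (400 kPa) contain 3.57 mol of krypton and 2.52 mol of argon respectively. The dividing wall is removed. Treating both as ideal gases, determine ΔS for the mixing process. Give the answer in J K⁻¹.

ΔS_mix = 34.3 J/K

Mole fractions: x_A = 3.57/6.09 = 0.586, x_B = 0.414.
ΔS_mix = −R(n_A ln x_A + n_B ln x_B) = −8.314 × (3.57 ln 0.586 + 2.52 ln 0.414) = 34.3 J/K.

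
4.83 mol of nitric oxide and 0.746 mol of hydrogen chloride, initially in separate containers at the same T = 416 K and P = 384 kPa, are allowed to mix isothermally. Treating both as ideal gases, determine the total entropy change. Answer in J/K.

ΔS_mix = 18.2 J/K

Mole fractions: x_A = 4.83/5.58 = 0.866, x_B = 0.134.
ΔS_mix = −R(n_A ln x_A + n_B ln x_B) = −8.314 × (4.83 ln 0.866 + 0.746 ln 0.134) = 18.2 J/K.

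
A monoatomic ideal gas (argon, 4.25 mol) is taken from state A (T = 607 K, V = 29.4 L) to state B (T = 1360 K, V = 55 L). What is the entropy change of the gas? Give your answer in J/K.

ΔS = 64.9 J/K

Entropy is a state function: ΔS = nC_V ln(T₂/T₁) + nR ln(V₂/V₁), with C_V = 3R/2 = 12.47 J mol⁻¹ K⁻¹ for a monoatomic ideal gas.
ΔS = 4.25 × [12.47 × ln(1360/607) + 8.314 × ln(55/29.4)] = 64.9 J/K.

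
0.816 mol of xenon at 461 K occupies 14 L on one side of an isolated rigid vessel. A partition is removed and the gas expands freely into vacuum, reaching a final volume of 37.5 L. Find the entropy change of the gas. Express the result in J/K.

For an ideal gas in free expansion Q = 0 and W = 0, so T is unchanged.
Entropy is a state function; using a reversible isothermal path, ΔS_gas = nR ln(V₂/V₁) = 0.816 × 8.314 × ln(37.5/14) = 6.68 J/K.

ΔS_gas = 6.68 J/K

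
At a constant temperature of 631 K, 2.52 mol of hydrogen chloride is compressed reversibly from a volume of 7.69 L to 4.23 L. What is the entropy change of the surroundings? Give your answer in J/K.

For an isothermal ideal gas ΔS_gas = nR ln(V₂/V₁) = 2.52 × 8.314 × ln(4.23/7.69) = -12.5 J/K.
The process is reversible, so ΔS_surr = −ΔS_gas = 12.5 J/K and ΔS_universe = 0.

ΔS_surr = 12.5 J/K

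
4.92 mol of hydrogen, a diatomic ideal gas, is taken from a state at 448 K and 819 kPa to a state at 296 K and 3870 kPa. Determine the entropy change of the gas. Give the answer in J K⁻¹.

ΔS = -123 J/K

ΔS = nC_p ln(T₂/T₁) − nR ln(P₂/P₁), with C_p = 7R/2 = 29.1 J mol⁻¹ K⁻¹ for a diatomic ideal gas.
ΔS = 4.92 × [29.1 × ln(296/448) − 8.314 × ln(3870/819)] = -123 J/K.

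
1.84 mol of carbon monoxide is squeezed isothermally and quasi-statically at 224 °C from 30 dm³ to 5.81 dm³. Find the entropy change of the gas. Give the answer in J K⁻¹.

ΔS_gas = -25.1 J/K

For an isothermal ideal gas ΔS_gas = nR ln(V₂/V₁) = 1.84 × 8.314 × ln(5.81/30) = -25.1 J/K.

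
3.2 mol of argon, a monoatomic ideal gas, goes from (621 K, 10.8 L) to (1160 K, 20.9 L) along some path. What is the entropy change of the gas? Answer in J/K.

Entropy is a state function: ΔS = nC_V ln(T₂/T₁) + nR ln(V₂/V₁), with C_V = 3R/2 = 12.47 J mol⁻¹ K⁻¹ for a monoatomic ideal gas.
ΔS = 3.2 × [12.47 × ln(1160/621) + 8.314 × ln(20.9/10.8)] = 42.5 J/K.

ΔS = 42.5 J/K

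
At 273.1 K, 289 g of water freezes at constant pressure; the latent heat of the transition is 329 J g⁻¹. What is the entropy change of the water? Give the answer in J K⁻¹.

ΔS = -348 J/K

Heat released by the substance: Q = −mL = −289 × 329 = −95081 J.
At constant T, ΔS = Q_rev/T = −95081 / 273.1 = -348 J/K.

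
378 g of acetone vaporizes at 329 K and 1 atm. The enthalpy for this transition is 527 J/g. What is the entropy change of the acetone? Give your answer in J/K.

Heat absorbed by the substance: Q = mL = 378 × 527 = 199206 J.
At constant T, ΔS = Q_rev/T = 199206 / 329 = 605 J/K.

ΔS = 605 J/K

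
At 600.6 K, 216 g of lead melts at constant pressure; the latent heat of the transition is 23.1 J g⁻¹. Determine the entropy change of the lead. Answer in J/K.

ΔS = 8.31 J/K

Heat absorbed by the substance: Q = mL = 216 × 23.1 = 4989.6 J.
At constant T, ΔS = Q_rev/T = 4989.6 / 600.6 = 8.31 J/K.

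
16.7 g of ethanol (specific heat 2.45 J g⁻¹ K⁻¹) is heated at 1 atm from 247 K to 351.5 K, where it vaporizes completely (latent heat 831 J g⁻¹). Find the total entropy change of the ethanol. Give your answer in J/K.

ΔS = 53.9 J/K

Warming step: ΔS₁ = m c ln(T_tr/T_i) = 16.7 × 2.45 × ln(351.5/247) = 14.44 J/K.
Phase change: ΔS₂ = +mL/T_tr = 16.7 × 831 / 351.5 = 39.48 J/K.
ΔS_total = (14.44) + (39.48) = 53.9 J/K.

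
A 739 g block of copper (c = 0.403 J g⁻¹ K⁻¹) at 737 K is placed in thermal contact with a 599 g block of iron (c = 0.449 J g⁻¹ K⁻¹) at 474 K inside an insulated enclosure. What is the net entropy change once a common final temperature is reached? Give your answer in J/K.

Energy balance: T_f = (m₁c₁T₁ + m₂c₂T₂)/(m₁c₁ + m₂c₂) = 612.2 K.
ΔS₁ = m₁c₁ ln(T_f/T₁) = 297.817 × ln(612.2/737) = -55.25 J/K.
ΔS₂ = m₂c₂ ln(T_f/T₂) = 268.951 × ln(612.2/474) = 68.81 J/K.
ΔS_total = -55.25 + 68.81 = 13.6 J/K.

ΔS_total = 13.6 J/K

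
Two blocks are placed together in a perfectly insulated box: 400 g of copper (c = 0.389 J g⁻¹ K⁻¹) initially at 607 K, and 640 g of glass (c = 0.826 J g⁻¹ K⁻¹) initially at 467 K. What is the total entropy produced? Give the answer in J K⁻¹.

Energy balance: T_f = (m₁c₁T₁ + m₂c₂T₂)/(m₁c₁ + m₂c₂) = 498.84 K.
ΔS₁ = m₁c₁ ln(T_f/T₁) = 155.6 × ln(498.84/607) = -30.536 J/K.
ΔS₂ = m₂c₂ ln(T_f/T₂) = 528.64 × ln(498.84/467) = 34.864 J/K.
ΔS_total = -30.536 + 34.864 = 4.33 J/K.

ΔS_total = 4.33 J/K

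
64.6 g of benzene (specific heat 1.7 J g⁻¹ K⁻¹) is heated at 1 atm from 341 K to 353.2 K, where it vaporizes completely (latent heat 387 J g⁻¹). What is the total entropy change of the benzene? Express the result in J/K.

ΔS = 74.6 J/K

Warming step: ΔS₁ = m c ln(T_tr/T_i) = 64.6 × 1.7 × ln(353.2/341) = 3.86 J/K.
Phase change: ΔS₂ = +mL/T_tr = 64.6 × 387 / 353.2 = 70.78 J/K.
ΔS_total = (3.86) + (70.78) = 74.6 J/K.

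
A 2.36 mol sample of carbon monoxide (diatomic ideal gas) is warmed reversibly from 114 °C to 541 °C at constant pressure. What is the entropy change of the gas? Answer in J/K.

ΔS = 51 J/K

In kelvin: T₁ = 387.15 K, T₂ = 814.15 K. At constant pressure, ΔS = nC_p ln(T₂/T₁) with C_p = 7R/2 = 29.1 J mol⁻¹ K⁻¹.
ΔS = 2.36 × 29.1 × ln(814.15/387.15) = 51 J/K.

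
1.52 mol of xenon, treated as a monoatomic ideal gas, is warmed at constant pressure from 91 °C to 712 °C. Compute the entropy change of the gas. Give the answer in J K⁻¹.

In kelvin: T₁ = 364.15 K, T₂ = 985.15 K. At constant pressure, ΔS = nC_p ln(T₂/T₁) with C_p = 5R/2 = 20.79 J mol⁻¹ K⁻¹.
ΔS = 1.52 × 20.79 × ln(985.15/364.15) = 31.4 J/K.

ΔS = 31.4 J/K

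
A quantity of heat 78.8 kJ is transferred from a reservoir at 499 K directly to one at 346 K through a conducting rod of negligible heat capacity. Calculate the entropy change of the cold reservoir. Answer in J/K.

The cold reservoir gains heat Q, so ΔS_cold = +Q/T_C = 78800/346 = 228 J/K.

ΔS_cold = 228 J/K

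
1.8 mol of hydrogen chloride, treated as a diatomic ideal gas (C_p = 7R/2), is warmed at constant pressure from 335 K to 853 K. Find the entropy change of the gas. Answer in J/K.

At constant pressure, ΔS = nC_p ln(T₂/T₁) with C_p = 7R/2 = 29.1 J mol⁻¹ K⁻¹.
ΔS = 1.8 × 29.1 × ln(853/335) = 49 J/K.

ΔS = 49 J/K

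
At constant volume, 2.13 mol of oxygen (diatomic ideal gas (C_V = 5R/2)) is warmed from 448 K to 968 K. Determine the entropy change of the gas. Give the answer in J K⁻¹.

At constant volume, ΔS = nC_V ln(T₂/T₁) with C_V = 5R/2 = 20.79 J mol⁻¹ K⁻¹.
ΔS = 2.13 × 20.79 × ln(968/448) = 34.1 J/K.

ΔS = 34.1 J/K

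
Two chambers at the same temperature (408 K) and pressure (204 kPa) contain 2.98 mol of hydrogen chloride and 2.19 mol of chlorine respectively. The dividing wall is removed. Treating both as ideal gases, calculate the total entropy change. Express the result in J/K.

Mole fractions: x_A = 2.98/5.17 = 0.576, x_B = 0.424.
ΔS_mix = −R(n_A ln x_A + n_B ln x_B) = −8.314 × (2.98 ln 0.576 + 2.19 ln 0.424) = 29.3 J/K.

ΔS_mix = 29.3 J/K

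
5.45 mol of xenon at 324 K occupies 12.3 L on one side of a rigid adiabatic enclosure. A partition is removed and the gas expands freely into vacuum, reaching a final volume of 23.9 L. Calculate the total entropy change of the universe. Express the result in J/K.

ΔS_universe = 30.1 J/K

No heat is exchanged and no work is done, so the ideal-gas temperature stays constant.
Entropy is a state function; using a reversible isothermal path, ΔS_gas = nR ln(V₂/V₁) = 5.45 × 8.314 × ln(23.9/12.3) = 30.1 J/K.
The insulated surroundings exchange no heat, so ΔS_surr = 0 and ΔS_universe = ΔS_gas.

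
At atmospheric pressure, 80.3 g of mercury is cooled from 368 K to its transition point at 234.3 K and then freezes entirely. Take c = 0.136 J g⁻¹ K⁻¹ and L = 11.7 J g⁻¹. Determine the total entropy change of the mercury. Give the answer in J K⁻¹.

Cooling step: ΔS₁ = m c ln(T_tr/T_i) = 80.3 × 0.136 × ln(234.3/368) = -4.931 J/K.
Phase change: ΔS₂ = −mL/T_tr = −80.3 × 11.7 / 234.3 = -4.01 J/K.
ΔS_total = (-4.931) + (-4.01) = -8.94 J/K.

ΔS = -8.94 J/K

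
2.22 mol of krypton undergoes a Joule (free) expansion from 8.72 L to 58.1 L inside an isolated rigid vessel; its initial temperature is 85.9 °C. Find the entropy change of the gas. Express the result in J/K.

ΔS_gas = 35 J/K

For an ideal gas in free expansion Q = 0 and W = 0, so T is unchanged.
Entropy is a state function; using a reversible isothermal path, ΔS_gas = nR ln(V₂/V₁) = 2.22 × 8.314 × ln(58.1/8.72) = 35 J/K.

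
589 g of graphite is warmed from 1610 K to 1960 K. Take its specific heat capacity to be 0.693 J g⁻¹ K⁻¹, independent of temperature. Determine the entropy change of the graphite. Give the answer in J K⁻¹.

ΔS = 80.3 J/K

ΔS = ∫dQ_rev/T = m c ln(T₂/T₁) = 589 × 0.693 × ln(1960/1610) = 80.3 J/K.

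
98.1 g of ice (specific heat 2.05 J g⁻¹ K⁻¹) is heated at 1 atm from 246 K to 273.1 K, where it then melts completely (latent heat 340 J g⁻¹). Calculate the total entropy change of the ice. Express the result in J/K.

Warming step: ΔS₁ = m c ln(T_tr/T_i) = 98.1 × 2.05 × ln(273.1/246) = 21.02 J/K.
Phase change: ΔS₂ = +mL/T_tr = 98.1 × 340 / 273.1 = 122.1 J/K.
ΔS_total = (21.02) + (122.1) = 143 J/K.

ΔS = 143 J/K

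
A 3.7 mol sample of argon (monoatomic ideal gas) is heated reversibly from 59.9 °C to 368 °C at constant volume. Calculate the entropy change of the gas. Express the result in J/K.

In kelvin: T₁ = 333.05 K, T₂ = 641.15 K. At constant volume, ΔS = nC_V ln(T₂/T₁) with C_V = 3R/2 = 12.47 J mol⁻¹ K⁻¹.
ΔS = 3.7 × 12.47 × ln(641.15/333.05) = 30.2 J/K.

ΔS = 30.2 J/K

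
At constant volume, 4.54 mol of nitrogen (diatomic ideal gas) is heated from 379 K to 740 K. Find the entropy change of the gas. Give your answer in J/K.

ΔS = 63.1 J/K

At constant volume, ΔS = nC_V ln(T₂/T₁) with C_V = 5R/2 = 20.79 J mol⁻¹ K⁻¹.
ΔS = 4.54 × 20.79 × ln(740/379) = 63.1 J/K.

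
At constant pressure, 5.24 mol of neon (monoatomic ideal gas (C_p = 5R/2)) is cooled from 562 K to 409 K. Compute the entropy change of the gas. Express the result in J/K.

At constant pressure, ΔS = nC_p ln(T₂/T₁) with C_p = 5R/2 = 20.79 J mol⁻¹ K⁻¹.
ΔS = 5.24 × 20.79 × ln(409/562) = -34.6 J/K.

ΔS = -34.6 J/K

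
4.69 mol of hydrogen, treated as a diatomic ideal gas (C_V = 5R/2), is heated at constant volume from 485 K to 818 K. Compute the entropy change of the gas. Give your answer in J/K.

At constant volume, ΔS = nC_V ln(T₂/T₁) with C_V = 5R/2 = 20.79 J mol⁻¹ K⁻¹.
ΔS = 4.69 × 20.79 × ln(818/485) = 51 J/K.

ΔS = 51 J/K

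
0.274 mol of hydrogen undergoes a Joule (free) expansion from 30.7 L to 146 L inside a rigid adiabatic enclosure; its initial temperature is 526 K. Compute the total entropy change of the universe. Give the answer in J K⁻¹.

No heat is exchanged and no work is done, so the ideal-gas temperature stays constant.
Entropy is a state function; using a reversible isothermal path, ΔS_gas = nR ln(V₂/V₁) = 0.274 × 8.314 × ln(146/30.7) = 3.55 J/K.
The insulated surroundings exchange no heat, so ΔS_surr = 0 and ΔS_universe = ΔS_gas.

ΔS_universe = 3.55 J/K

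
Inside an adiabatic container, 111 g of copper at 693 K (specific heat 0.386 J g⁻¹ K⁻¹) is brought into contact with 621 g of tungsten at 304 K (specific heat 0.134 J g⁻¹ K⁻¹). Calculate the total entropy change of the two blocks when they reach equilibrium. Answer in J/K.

Energy balance: T_f = (m₁c₁T₁ + m₂c₂T₂)/(m₁c₁ + m₂c₂) = 436.22 K.
ΔS₁ = m₁c₁ ln(T_f/T₁) = 42.846 × ln(436.22/693) = -19.83 J/K.
ΔS₂ = m₂c₂ ln(T_f/T₂) = 83.214 × ln(436.22/304) = 30.05 J/K.
ΔS_total = -19.83 + 30.05 = 10.2 J/K.

ΔS_total = 10.2 J/K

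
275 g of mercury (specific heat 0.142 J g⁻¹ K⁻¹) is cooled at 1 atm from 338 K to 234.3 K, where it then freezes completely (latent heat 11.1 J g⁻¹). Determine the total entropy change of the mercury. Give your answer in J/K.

ΔS = -27.3 J/K

Cooling step: ΔS₁ = m c ln(T_tr/T_i) = 275 × 0.142 × ln(234.3/338) = -14.31 J/K.
Phase change: ΔS₂ = −mL/T_tr = −275 × 11.1 / 234.3 = -13.03 J/K.
ΔS_total = (-14.31) + (-13.03) = -27.3 J/K.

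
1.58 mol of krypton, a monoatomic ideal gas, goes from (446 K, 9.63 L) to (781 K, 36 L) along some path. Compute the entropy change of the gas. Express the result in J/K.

Entropy is a state function: ΔS = nC_V ln(T₂/T₁) + nR ln(V₂/V₁), with C_V = 3R/2 = 12.47 J mol⁻¹ K⁻¹ for a monoatomic ideal gas.
ΔS = 1.58 × [12.47 × ln(781/446) + 8.314 × ln(36/9.63)] = 28.4 J/K.

ΔS = 28.4 J/K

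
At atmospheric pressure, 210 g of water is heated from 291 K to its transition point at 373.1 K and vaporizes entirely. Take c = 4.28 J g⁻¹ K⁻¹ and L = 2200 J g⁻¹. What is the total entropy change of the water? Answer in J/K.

ΔS = 1460 J/K

Warming step: ΔS₁ = m c ln(T_tr/T_i) = 210 × 4.28 × ln(373.1/291) = 223.4 J/K.
Phase change: ΔS₂ = +mL/T_tr = 210 × 2200 / 373.1 = 1238 J/K.
ΔS_total = (223.4) + (1238) = 1460 J/K.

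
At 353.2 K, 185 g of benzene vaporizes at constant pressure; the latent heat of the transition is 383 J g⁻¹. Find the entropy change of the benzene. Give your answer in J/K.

ΔS = 201 J/K

Heat absorbed by the substance: Q = mL = 185 × 383 = 70855 J.
At constant T, ΔS = Q_rev/T = 70855 / 353.2 = 201 J/K.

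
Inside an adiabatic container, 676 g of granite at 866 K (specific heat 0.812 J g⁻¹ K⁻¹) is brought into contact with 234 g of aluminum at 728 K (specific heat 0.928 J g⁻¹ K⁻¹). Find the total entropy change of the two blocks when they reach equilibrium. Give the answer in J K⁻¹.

ΔS_total = 2.28 J/K

Energy balance: T_f = (m₁c₁T₁ + m₂c₂T₂)/(m₁c₁ + m₂c₂) = 826.88 K.
ΔS₁ = m₁c₁ ln(T_f/T₁) = 548.912 × ln(826.88/866) = -25.3724 J/K.
ΔS₂ = m₂c₂ ln(T_f/T₂) = 217.152 × ln(826.88/728) = 27.6567 J/K.
ΔS_total = -25.3724 + 27.6567 = 2.28 J/K.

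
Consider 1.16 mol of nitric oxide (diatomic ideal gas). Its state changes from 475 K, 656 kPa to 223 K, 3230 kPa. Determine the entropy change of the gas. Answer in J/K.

ΔS = -40.9 J/K

ΔS = nC_p ln(T₂/T₁) − nR ln(P₂/P₁), with C_p = 7R/2 = 29.1 J mol⁻¹ K⁻¹ for a diatomic ideal gas.
ΔS = 1.16 × [29.1 × ln(223/475) − 8.314 × ln(3230/656)] = -40.9 J/K.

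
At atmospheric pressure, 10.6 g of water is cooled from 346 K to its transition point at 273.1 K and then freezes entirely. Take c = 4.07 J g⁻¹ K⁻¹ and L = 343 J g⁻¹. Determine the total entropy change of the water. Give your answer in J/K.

Cooling step: ΔS₁ = m c ln(T_tr/T_i) = 10.6 × 4.07 × ln(273.1/346) = -10.21 J/K.
Phase change: ΔS₂ = −mL/T_tr = −10.6 × 343 / 273.1 = -13.31 J/K.
ΔS_total = (-10.21) + (-13.31) = -23.5 J/K.

ΔS = -23.5 J/K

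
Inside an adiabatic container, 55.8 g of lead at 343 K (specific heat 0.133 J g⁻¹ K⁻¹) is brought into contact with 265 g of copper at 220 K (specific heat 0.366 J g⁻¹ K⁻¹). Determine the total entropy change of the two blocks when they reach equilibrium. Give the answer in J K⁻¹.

Energy balance: T_f = (m₁c₁T₁ + m₂c₂T₂)/(m₁c₁ + m₂c₂) = 228.74 K.
ΔS₁ = m₁c₁ ln(T_f/T₁) = 7.4214 × ln(228.74/343) = -3.007 J/K.
ΔS₂ = m₂c₂ ln(T_f/T₂) = 96.99 × ln(228.74/220) = 3.78 J/K.
ΔS_total = -3.007 + 3.78 = 0.773 J/K.

ΔS_total = 0.773 J/K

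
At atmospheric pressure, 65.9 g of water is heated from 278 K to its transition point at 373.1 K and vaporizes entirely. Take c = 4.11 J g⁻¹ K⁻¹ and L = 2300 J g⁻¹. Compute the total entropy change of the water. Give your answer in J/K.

ΔS = 486 J/K

Warming step: ΔS₁ = m c ln(T_tr/T_i) = 65.9 × 4.11 × ln(373.1/278) = 79.69 J/K.
Phase change: ΔS₂ = +mL/T_tr = 65.9 × 2300 / 373.1 = 406.2 J/K.
ΔS_total = (79.69) + (406.2) = 486 J/K.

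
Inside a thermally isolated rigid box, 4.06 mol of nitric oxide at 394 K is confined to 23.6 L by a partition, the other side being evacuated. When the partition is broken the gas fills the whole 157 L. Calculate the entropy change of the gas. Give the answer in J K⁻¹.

ΔS_gas = 64 J/K

For an ideal gas in free expansion Q = 0 and W = 0, so T is unchanged.
Entropy is a state function; using a reversible isothermal path, ΔS_gas = nR ln(V₂/V₁) = 4.06 × 8.314 × ln(157/23.6) = 64 J/K.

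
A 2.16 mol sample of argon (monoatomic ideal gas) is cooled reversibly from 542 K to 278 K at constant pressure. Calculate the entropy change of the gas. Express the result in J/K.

ΔS = -30 J/K

At constant pressure, ΔS = nC_p ln(T₂/T₁) with C_p = 5R/2 = 20.79 J mol⁻¹ K⁻¹.
ΔS = 2.16 × 20.79 × ln(278/542) = -30 J/K.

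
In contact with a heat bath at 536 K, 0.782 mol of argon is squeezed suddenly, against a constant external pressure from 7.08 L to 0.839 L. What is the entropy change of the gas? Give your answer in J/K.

ΔS_gas = -13.9 J/K

Entropy is a state function, so ΔS_gas depends only on the end states.
For an isothermal ideal gas ΔS_gas = nR ln(V₂/V₁) = 0.782 × 8.314 × ln(0.839/7.08) = -13.9 J/K.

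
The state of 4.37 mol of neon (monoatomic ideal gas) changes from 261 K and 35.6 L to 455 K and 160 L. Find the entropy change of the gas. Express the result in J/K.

ΔS = 84.9 J/K

Entropy is a state function: ΔS = nC_V ln(T₂/T₁) + nR ln(V₂/V₁), with C_V = 3R/2 = 12.47 J mol⁻¹ K⁻¹ for a monoatomic ideal gas.
ΔS = 4.37 × [12.47 × ln(455/261) + 8.314 × ln(160/35.6)] = 84.9 J/K.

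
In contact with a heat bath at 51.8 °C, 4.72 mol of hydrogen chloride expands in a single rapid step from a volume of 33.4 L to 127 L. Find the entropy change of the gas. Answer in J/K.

ΔS_gas = 52.4 J/K

Entropy is a state function, so ΔS_gas depends only on the end states.
For an isothermal ideal gas ΔS_gas = nR ln(V₂/V₁) = 4.72 × 8.314 × ln(127/33.4) = 52.4 J/K.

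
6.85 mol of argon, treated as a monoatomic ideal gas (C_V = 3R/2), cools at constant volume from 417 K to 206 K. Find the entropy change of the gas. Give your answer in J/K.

At constant volume, ΔS = nC_V ln(T₂/T₁) with C_V = 3R/2 = 12.47 J mol⁻¹ K⁻¹.
ΔS = 6.85 × 12.47 × ln(206/417) = -60.2 J/K.

ΔS = -60.2 J/K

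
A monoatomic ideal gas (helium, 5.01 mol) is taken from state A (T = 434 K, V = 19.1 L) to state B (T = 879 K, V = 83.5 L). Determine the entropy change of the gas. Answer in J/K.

ΔS = 106 J/K

Entropy is a state function: ΔS = nC_V ln(T₂/T₁) + nR ln(V₂/V₁), with C_V = 3R/2 = 12.47 J mol⁻¹ K⁻¹ for a monoatomic ideal gas.
ΔS = 5.01 × [12.47 × ln(879/434) + 8.314 × ln(83.5/19.1)] = 106 J/K.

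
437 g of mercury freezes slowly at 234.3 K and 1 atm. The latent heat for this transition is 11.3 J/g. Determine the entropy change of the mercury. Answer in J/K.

ΔS = -21.1 J/K

Heat released by the substance: Q = −mL = −437 × 11.3 = −4938.1 J.
At constant T, ΔS = Q_rev/T = −4938.1 / 234.3 = -21.1 J/K.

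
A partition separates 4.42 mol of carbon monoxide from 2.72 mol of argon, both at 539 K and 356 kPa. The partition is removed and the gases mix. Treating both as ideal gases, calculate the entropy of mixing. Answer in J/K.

ΔS_mix = 39.4 J/K

Mole fractions: x_A = 4.42/7.14 = 0.619, x_B = 0.381.
ΔS_mix = −R(n_A ln x_A + n_B ln x_B) = −8.314 × (4.42 ln 0.619 + 2.72 ln 0.381) = 39.4 J/K.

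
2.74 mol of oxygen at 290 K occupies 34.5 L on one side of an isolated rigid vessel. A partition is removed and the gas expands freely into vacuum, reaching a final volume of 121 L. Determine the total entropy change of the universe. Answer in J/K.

ΔS_universe = 28.6 J/K

For an ideal gas in free expansion Q = 0 and W = 0, so T is unchanged.
Entropy is a state function; using a reversible isothermal path, ΔS_gas = nR ln(V₂/V₁) = 2.74 × 8.314 × ln(121/34.5) = 28.6 J/K.
The insulated surroundings exchange no heat, so ΔS_surr = 0 and ΔS_universe = ΔS_gas.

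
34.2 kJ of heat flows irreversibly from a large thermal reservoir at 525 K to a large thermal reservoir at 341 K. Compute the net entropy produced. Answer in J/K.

ΔS_total = 35.2 J/K

ΔS_hot = −Q/T_H = −34200/525 = -65.14 J/K and ΔS_cold = +Q/T_C = 34200/341 = 100.3 J/K.
ΔS_total = -65.14 + 100.3 = 35.2 J/K, positive as the second law requires.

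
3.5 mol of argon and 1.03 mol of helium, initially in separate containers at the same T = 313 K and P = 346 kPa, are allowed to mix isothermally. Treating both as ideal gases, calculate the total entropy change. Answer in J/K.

Mole fractions: x_A = 3.5/4.53 = 0.773, x_B = 0.227.
ΔS_mix = −R(n_A ln x_A + n_B ln x_B) = −8.314 × (3.5 ln 0.773 + 1.03 ln 0.227) = 20.2 J/K.

ΔS_mix = 20.2 J/K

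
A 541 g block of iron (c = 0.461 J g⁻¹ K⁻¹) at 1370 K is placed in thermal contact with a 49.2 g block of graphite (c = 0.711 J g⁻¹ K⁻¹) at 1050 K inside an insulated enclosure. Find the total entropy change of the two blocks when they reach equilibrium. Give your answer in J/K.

Energy balance: T_f = (m₁c₁T₁ + m₂c₂T₂)/(m₁c₁ + m₂c₂) = 1330.6 K.
ΔS₁ = m₁c₁ ln(T_f/T₁) = 249.401 × ln(1330.6/1370) = -7.2707 J/K.
ΔS₂ = m₂c₂ ln(T_f/T₂) = 34.9812 × ln(1330.6/1050) = 8.2859 J/K.
ΔS_total = -7.2707 + 8.2859 = 1.02 J/K.

ΔS_total = 1.02 J/K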